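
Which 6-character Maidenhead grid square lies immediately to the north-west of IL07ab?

HL97xc

Longitude subsquare a = 0; −1 → -1, wraps to 23 = x, carry into square.
Longitude square 0; −1 → -1, wraps to 9, carry into field.
Longitude field I = 8; −1 → 7 = H.
Latitude subsquare b = 1; +1 → 2 = c.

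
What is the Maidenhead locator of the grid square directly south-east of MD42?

MD51

Longitude square 4; +1 → 5.
Latitude square 2; −1 → 1.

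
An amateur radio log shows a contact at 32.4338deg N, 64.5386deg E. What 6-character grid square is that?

MM22gk

Shift to the Maidenhead origin (180°W, 90°S): lon 244.5386, lat 122.4338.
Field: 244.5386/20 → 12 → M, 122.4338/10 → 12 → M; chars MM.
Square: 4.5386/2 → 2, 2.4338/1 → 2; chars 22.
Subsquare: 0.5386/0.0833333 → 6 → g, 0.4338/0.0416667 → 10 → k; chars gk.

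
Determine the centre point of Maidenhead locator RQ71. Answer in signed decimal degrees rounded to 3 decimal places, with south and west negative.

Field R=17, Q=16: +17·20° lon, +16·10° lat → SW at lon 160°, lat 70°.
Square 7, 1: +7·2° lon, +1·1° lat → SW at lon 174°, lat 71°.
Cell spans 2° lon × 1° lat. Centre is SW corner plus half of each.
latitude 71.500, longitude 175.000.

71.500, 175.000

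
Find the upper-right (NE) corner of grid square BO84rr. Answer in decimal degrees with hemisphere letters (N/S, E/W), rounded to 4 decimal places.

Field B=1, O=14: +1·20° lon, +14·10° lat → SW at lon -160°, lat 50°.
Square 8, 4: +8·2° lon, +4·1° lat → SW at lon -144°, lat 54°.
Subsquare r=17, r=17: +17·0.0833333° lon, +17·0.0416667° lat → SW at lon -142.583°, lat 54.7083°.
Cell spans 0.0833333° lon × 0.0416667° lat. NE corner is SW corner plus one full cell.
latitude 54.7500° N, longitude 142.5000° W.

54.7500° N, 142.5000° W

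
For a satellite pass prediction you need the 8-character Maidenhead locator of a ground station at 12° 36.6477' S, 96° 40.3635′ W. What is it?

EH17pj93

Shift to the Maidenhead origin (180°W, 90°S): lon 83.32728, lat 77.38921.
Field: lon ⌊83.32728/20⌋ = 4 → E; lat ⌊77.38921/10⌋ = 7 → H.
Square: lon ⌊3.32728/2⌋ = 1; lat ⌊7.38921/1⌋ = 7.
Subsquare: lon ⌊1.32728/0.0833333⌋ = 15 → p; lat ⌊0.38921/0.0416667⌋ = 9 → j.
Extended square: lon ⌊0.07728/0.00833333⌋ = 9; lat ⌊0.01421/0.00416667⌋ = 3.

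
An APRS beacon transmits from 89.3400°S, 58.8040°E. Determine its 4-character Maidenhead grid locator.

LA90

Add 180° to longitude and 90° to latitude: 238.80, 0.66.
Field: 238.80/20 → 11 → L, 0.66/10 → 0 → A; chars LA.
Square: 18.80/2 → 9, 0.66/1 → 0; chars 90.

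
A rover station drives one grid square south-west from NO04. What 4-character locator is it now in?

Longitude square 0; −1 → -1, wraps to 9, carry into field.
Longitude field N = 13; −1 → 12 = M.
Latitude square 4; −1 → 3.

MO93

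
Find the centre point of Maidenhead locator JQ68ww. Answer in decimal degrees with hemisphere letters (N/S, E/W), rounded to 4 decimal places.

Field J=9, Q=16: +9·20° lon, +16·10° lat → SW at lon 0°, lat 70°.
Square 6, 8: +6·2° lon, +8·1° lat → SW at lon 12°, lat 78°.
Subsquare w=22, w=22: +22·0.0833333° lon, +22·0.0416667° lat → SW at lon 13.8333°, lat 78.9167°.
Cell spans 0.0833333° lon × 0.0416667° lat. Centre is SW corner plus half of each.
latitude 78.9375° N, longitude 13.8750° E.

78.9375° N, 13.8750° E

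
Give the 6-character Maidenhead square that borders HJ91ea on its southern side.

Latitude subsquare a = 0; −1 → -1, wraps to 23 = x, carry into square.
Latitude square 1; −1 → 0.
The longitude characters are unchanged.

HJ90ex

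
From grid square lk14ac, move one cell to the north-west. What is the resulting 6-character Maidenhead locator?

LK04xd

Longitude subsquare a = 0; −1 → -1, wraps to 23 = x, carry into square.
Longitude square 1; −1 → 0.
Latitude subsquare c = 2; +1 → 3 = d.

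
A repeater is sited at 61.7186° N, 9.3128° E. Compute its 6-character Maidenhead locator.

Shift to the Maidenhead origin (180°W, 90°S): lon 189.3128, lat 151.7186.
Field (20°×10°, letters A–R): lon ⌊189.3128/20⌋ = 9 → J; lat ⌊151.7186/10⌋ = 15 → P.
Square (2°×1°, digits 0–9): lon ⌊9.3128/2⌋ = 4; lat ⌊1.7186/1⌋ = 1.
Subsquare (5′×2.5′, letters a–x): lon ⌊1.3128/0.0833333⌋ = 15 → p; lat ⌊0.7186/0.0416667⌋ = 17 → r.

JP41pr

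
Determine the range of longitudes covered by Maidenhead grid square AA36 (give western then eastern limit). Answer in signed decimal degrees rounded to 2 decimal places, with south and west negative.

-174.00, -172.00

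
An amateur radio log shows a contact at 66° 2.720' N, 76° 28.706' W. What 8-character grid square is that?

FP16sb20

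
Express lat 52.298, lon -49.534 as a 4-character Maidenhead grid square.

GO52

Shift to the Maidenhead origin (180°W, 90°S): lon 130.47, lat 142.30.
Field: 130.47/20 → 6 → G, 142.30/10 → 14 → O; chars GO.
Square: 10.47/2 → 5, 2.30/1 → 2; chars 52.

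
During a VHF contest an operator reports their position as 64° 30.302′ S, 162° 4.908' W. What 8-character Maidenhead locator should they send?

AC85xl08

Add 180° to longitude and 90° to latitude: 17.91820, 25.49497.
Field (20°×10°, letters A–R): 17.91820/20 → 0 → A, 25.49497/10 → 2 → C; chars AC.
Square (2°×1°, digits 0–9): 17.91820/2 → 8, 5.49497/1 → 5; chars 85.
Subsquare (5′×2.5′, letters a–x): 1.91820/0.0833333 → 23 → x, 0.49497/0.0416667 → 11 → l; chars xl.
Extended square (30″×15″, digits 0–9): 0.00153/0.00833333 → 0, 0.03663/0.00416667 → 8; chars 08.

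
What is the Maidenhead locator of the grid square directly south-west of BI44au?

BI34xt

Longitude subsquare a = 0; −1 → -1, wraps to 23 = x, carry into square.
Longitude square 4; −1 → 3.
Latitude subsquare u = 20; −1 → 19 = t.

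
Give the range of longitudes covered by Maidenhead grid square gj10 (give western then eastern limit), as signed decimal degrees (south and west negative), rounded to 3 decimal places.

-58.000, -56.000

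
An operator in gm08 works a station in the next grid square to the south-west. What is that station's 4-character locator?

Longitude square 0; −1 → -1, wraps to 9, carry into field.
Longitude field G = 6; −1 → 5 = F.
Latitude square 8; −1 → 7.

FM97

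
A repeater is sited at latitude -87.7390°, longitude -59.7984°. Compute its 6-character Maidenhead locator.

GA02cg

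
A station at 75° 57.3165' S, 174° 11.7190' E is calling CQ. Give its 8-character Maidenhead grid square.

Add 180° to longitude and 90° to latitude: 354.19532, 14.04472.
Field (20°×10°, letters A–R): 354.19532/20 → 17 → R, 14.04472/10 → 1 → B; chars RB.
Square (2°×1°, digits 0–9): 14.19532/2 → 7, 4.04472/1 → 4; chars 74.
Subsquare (5′×2.5′, letters a–x): 0.19532/0.0833333 → 2 → c, 0.04472/0.0416667 → 1 → b; chars cb.
Extended square (30″×15″, digits 0–9): 0.02865/0.00833333 → 3, 0.00306/0.00416667 → 0; chars 30.

RB74cb30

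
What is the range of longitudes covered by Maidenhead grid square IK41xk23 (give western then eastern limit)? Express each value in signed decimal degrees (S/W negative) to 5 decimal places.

Field I=8, K=10: +8·20° lon, +10·10° lat → SW at lon -20°, lat 10°.
Square 4, 1: +4·2° lon, +1·1° lat → SW at lon -12°, lat 11°.
Subsquare x=23, k=10: +23·0.0833333° lon, +10·0.0416667° lat → SW at lon -10.0833°, lat 11.4167°.
Extended square 2, 3: +2·0.00833333° lon, +3·0.00416667° lat → SW at lon -10.0667°, lat 11.4292°.
Cell spans 0.00833333° lon × 0.00416667° lat.
west -10.06667, east -10.05833.

-10.06667, -10.05833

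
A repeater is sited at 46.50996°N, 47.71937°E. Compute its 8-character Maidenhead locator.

LN36um62

Add 180° to longitude and 90° to latitude: 227.71937, 136.50996.
Field: lon ⌊227.71937/20⌋ = 11 → L; lat ⌊136.50996/10⌋ = 13 → N.
Square: lon ⌊7.71937/2⌋ = 3; lat ⌊6.50996/1⌋ = 6.
Subsquare: lon ⌊1.71937/0.0833333⌋ = 20 → u; lat ⌊0.50996/0.0416667⌋ = 12 → m.
Extended square: lon ⌊0.05270/0.00833333⌋ = 6; lat ⌊0.00996/0.00416667⌋ = 2.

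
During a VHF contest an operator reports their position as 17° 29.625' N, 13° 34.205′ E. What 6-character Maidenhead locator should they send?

JK67sl

Shift to the Maidenhead origin (180°W, 90°S): lon 193.5701, lat 107.4938.
Field (20°×10°, letters A–R): lon ⌊193.5701/20⌋ = 9 → J; lat ⌊107.4938/10⌋ = 10 → K.
Square (2°×1°, digits 0–9): lon ⌊13.5701/2⌋ = 6; lat ⌊7.4938/1⌋ = 7.
Subsquare (5′×2.5′, letters a–x): lon ⌊1.5701/0.0833333⌋ = 18 → s; lat ⌊0.4938/0.0416667⌋ = 11 → l.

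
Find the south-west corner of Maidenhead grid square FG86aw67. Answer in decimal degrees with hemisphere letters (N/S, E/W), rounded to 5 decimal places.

Field F=5, G=6: +5·20° lon, +6·10° lat → SW at lon -80°, lat -30°.
Square 8, 6: +8·2° lon, +6·1° lat → SW at lon -64°, lat -24°.
Subsquare a=0, w=22: +0·0.0833333° lon, +22·0.0416667° lat → SW at lon -64°, lat -23.0833°.
Extended square 6, 7: +6·0.00833333° lon, +7·0.00416667° lat → SW at lon -63.95°, lat -23.0542°.
latitude 23.05417° S, longitude 63.95000° W.

23.05417° S, 63.95000° W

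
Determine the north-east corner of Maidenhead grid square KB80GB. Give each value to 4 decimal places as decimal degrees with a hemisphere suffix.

79.9167° S, 36.5833° E

Field K=10, B=1: +10·20° lon, +1·10° lat → SW at lon 20°, lat -80°.
Square 8, 0: +8·2° lon, +0·1° lat → SW at lon 36°, lat -80°.
Subsquare g=6, b=1: +6·0.0833333° lon, +1·0.0416667° lat → SW at lon 36.5°, lat -79.9583°.
Cell spans 0.0833333° lon × 0.0416667° lat. NE corner is SW corner plus one full cell.
latitude 79.9167° S, longitude 36.5833° E.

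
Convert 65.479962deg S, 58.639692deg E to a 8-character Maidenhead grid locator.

LC94hm64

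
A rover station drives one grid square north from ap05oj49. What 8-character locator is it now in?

AP05ok40

Latitude extended square 9; +1 → 10, wraps to 0, carry into subsquare.
Latitude subsquare j = 9; +1 → 10 = k.
The longitude characters are unchanged.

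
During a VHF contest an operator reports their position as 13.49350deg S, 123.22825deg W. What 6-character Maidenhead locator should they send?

Shift to the Maidenhead origin (180°W, 90°S): lon 56.7717, lat 76.5065.
Field: lon ⌊56.7717/20⌋ = 2 → C; lat ⌊76.5065/10⌋ = 7 → H.
Square: lon ⌊16.7717/2⌋ = 8; lat ⌊6.5065/1⌋ = 6.
Subsquare: lon ⌊0.7717/0.0833333⌋ = 9 → j; lat ⌊0.5065/0.0416667⌋ = 12 → m.

CH86jm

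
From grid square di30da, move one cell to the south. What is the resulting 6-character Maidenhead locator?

DH39dx

Latitude subsquare a = 0; −1 → -1, wraps to 23 = x, carry into square.
Latitude square 0; −1 → -1, wraps to 9, carry into field.
Latitude field I = 8; −1 → 7 = H.
The longitude characters are unchanged.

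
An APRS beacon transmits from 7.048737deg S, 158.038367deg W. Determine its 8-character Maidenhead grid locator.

BI02xw58

Add 180° to longitude and 90° to latitude: 21.96163, 82.95126.
Field: 21.96163/20 → 1 → B, 82.95126/10 → 8 → I; chars BI.
Square: 1.96163/2 → 0, 2.95126/1 → 2; chars 02.
Subsquare: 1.96163/0.0833333 → 23 → x, 0.95126/0.0416667 → 22 → w; chars xw.
Extended square: 0.04497/0.00833333 → 5, 0.03460/0.00416667 → 8; chars 58.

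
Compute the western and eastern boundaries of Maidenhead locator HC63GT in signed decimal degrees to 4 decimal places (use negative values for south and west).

-27.5000, -27.4167

Field H=7, C=2: +7·20° lon, +2·10° lat → SW at lon -40°, lat -70°.
Square 6, 3: +6·2° lon, +3·1° lat → SW at lon -28°, lat -67°.
Subsquare g=6, t=19: +6·0.0833333° lon, +19·0.0416667° lat → SW at lon -27.5°, lat -66.2083°.
Cell spans 0.0833333° lon × 0.0416667° lat.
west -27.5000, east -27.4167.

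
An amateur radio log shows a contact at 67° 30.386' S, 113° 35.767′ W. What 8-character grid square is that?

DC32el88

Shift to the Maidenhead origin (180°W, 90°S): lon 66.40388, lat 22.49357.
Field: lon ⌊66.40388/20⌋ = 3 → D; lat ⌊22.49357/10⌋ = 2 → C.
Square: lon ⌊6.40388/2⌋ = 3; lat ⌊2.49357/1⌋ = 2.
Subsquare: lon ⌊0.40388/0.0833333⌋ = 4 → e; lat ⌊0.49357/0.0416667⌋ = 11 → l.
Extended square: lon ⌊0.07055/0.00833333⌋ = 8; lat ⌊0.03523/0.00416667⌋ = 8.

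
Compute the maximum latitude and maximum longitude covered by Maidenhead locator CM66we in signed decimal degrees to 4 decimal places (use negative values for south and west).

Field C=2, M=12: +2·20° lon, +12·10° lat → SW at lon -140°, lat 30°.
Square 6, 6: +6·2° lon, +6·1° lat → SW at lon -128°, lat 36°.
Subsquare w=22, e=4: +22·0.0833333° lon, +4·0.0416667° lat → SW at lon -126.167°, lat 36.1667°.
Cell spans 0.0833333° lon × 0.0416667° lat. NE corner is SW corner plus one full cell.
latitude 36.2083, longitude -126.0833.

36.2083, -126.0833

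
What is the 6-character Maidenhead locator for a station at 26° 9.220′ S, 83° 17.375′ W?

Add 180° to longitude and 90° to latitude: 96.7104, 63.8463.
Field: lon ⌊96.7104/20⌋ = 4 → E; lat ⌊63.8463/10⌋ = 6 → G.
Square: lon ⌊16.7104/2⌋ = 8; lat ⌊3.8463/1⌋ = 3.
Subsquare: lon ⌊0.7104/0.0833333⌋ = 8 → i; lat ⌊0.8463/0.0416667⌋ = 20 → u.

EG83iu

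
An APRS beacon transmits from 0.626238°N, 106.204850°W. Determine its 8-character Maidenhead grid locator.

DJ60vp50

Shift to the Maidenhead origin (180°W, 90°S): lon 73.79515, lat 90.62624.
Field: lon ⌊73.79515/20⌋ = 3 → D; lat ⌊90.62624/10⌋ = 9 → J.
Square: lon ⌊13.79515/2⌋ = 6; lat ⌊0.62624/1⌋ = 0.
Subsquare: lon ⌊1.79515/0.0833333⌋ = 21 → v; lat ⌊0.62624/0.0416667⌋ = 15 → p.
Extended square: lon ⌊0.04515/0.00833333⌋ = 5; lat ⌊0.00124/0.00416667⌋ = 0.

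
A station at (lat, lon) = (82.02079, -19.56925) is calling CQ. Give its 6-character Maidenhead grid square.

Offset from 180°W / 90°S: lon 160.4307°, lat 172.0208°.
Field: lon ⌊160.4307/20⌋ = 8 → I; lat ⌊172.0208/10⌋ = 17 → R.
Square: lon ⌊0.4307/2⌋ = 0; lat ⌊2.0208/1⌋ = 2.
Subsquare: lon ⌊0.4307/0.0833333⌋ = 5 → f; lat ⌊0.0208/0.0416667⌋ = 0 → a.

IR02fa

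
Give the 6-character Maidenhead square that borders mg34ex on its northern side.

MG35ea

Latitude subsquare x = 23; +1 → 24, wraps to 0 = a, carry into square.
Latitude square 4; +1 → 5.
The longitude characters are unchanged.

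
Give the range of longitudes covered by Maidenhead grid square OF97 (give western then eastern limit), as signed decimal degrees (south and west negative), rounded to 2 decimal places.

118.00, 120.00

Field O=14, F=5: +14·20° lon, +5·10° lat → SW at lon 100°, lat -40°.
Square 9, 7: +9·2° lon, +7·1° lat → SW at lon 118°, lat -33°.
Cell spans 2° lon × 1° lat.
west 118.00, east 120.00.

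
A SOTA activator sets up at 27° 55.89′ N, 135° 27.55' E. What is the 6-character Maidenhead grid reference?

PL77rw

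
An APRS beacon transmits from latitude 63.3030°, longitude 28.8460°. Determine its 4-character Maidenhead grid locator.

KP43

Shift to the Maidenhead origin (180°W, 90°S): lon 208.85, lat 153.30.
Field: lon ⌊208.85/20⌋ = 10 → K; lat ⌊153.30/10⌋ = 15 → P.
Square: lon ⌊8.85/2⌋ = 4; lat ⌊3.30/1⌋ = 3.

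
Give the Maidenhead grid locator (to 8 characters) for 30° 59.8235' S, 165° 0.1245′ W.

AF79la90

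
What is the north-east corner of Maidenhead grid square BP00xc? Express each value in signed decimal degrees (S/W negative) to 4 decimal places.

Field B=1, P=15: +1·20° lon, +15·10° lat → SW at lon -160°, lat 60°.
Square 0, 0: +0·2° lon, +0·1° lat → SW at lon -160°, lat 60°.
Subsquare x=23, c=2: +23·0.0833333° lon, +2·0.0416667° lat → SW at lon -158.083°, lat 60.0833°.
Cell spans 0.0833333° lon × 0.0416667° lat. NE corner is SW corner plus one full cell.
latitude 60.1250, longitude -158.0000.

60.1250, -158.0000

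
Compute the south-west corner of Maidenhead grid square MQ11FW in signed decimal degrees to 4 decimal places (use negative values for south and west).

71.9167, 62.4167

Field M=12, Q=16: +12·20° lon, +16·10° lat → SW at lon 60°, lat 70°.
Square 1, 1: +1·2° lon, +1·1° lat → SW at lon 62°, lat 71°.
Subsquare f=5, w=22: +5·0.0833333° lon, +22·0.0416667° lat → SW at lon 62.4167°, lat 71.9167°.
latitude 71.9167, longitude 62.4167.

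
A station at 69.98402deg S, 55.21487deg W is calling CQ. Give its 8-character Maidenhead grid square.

GC20ja43

Add 180° to longitude and 90° to latitude: 124.78513, 20.01598.
Field: lon ⌊124.78513/20⌋ = 6 → G; lat ⌊20.01598/10⌋ = 2 → C.
Square: lon ⌊4.78513/2⌋ = 2; lat ⌊0.01598/1⌋ = 0.
Subsquare: lon ⌊0.78513/0.0833333⌋ = 9 → j; lat ⌊0.01598/0.0416667⌋ = 0 → a.
Extended square: lon ⌊0.03513/0.00833333⌋ = 4; lat ⌊0.01598/0.00416667⌋ = 3.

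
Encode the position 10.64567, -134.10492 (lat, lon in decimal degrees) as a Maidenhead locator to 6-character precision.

CK20wp

Add 180° to longitude and 90° to latitude: 45.8951, 100.6457.
Field: lon ⌊45.8951/20⌋ = 2 → C; lat ⌊100.6457/10⌋ = 10 → K.
Square: lon ⌊5.8951/2⌋ = 2; lat ⌊0.6457/1⌋ = 0.
Subsquare: lon ⌊1.8951/0.0833333⌋ = 22 → w; lat ⌊0.6457/0.0416667⌋ = 15 → p.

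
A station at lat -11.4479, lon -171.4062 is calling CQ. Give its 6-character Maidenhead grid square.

AH48hn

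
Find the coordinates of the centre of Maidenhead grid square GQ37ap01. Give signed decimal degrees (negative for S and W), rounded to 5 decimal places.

77.63125, -53.99583

Field G=6, Q=16: +6·20° lon, +16·10° lat → SW at lon -60°, lat 70°.
Square 3, 7: +3·2° lon, +7·1° lat → SW at lon -54°, lat 77°.
Subsquare a=0, p=15: +0·0.0833333° lon, +15·0.0416667° lat → SW at lon -54°, lat 77.625°.
Extended square 0, 1: +0·0.00833333° lon, +1·0.00416667° lat → SW at lon -54°, lat 77.6292°.
Cell spans 0.00833333° lon × 0.00416667° lat. Centre is SW corner plus half of each.
latitude 77.63125, longitude -53.99583.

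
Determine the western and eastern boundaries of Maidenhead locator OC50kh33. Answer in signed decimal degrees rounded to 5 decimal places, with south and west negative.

110.85833, 110.86667

Field O=14, C=2: +14·20° lon, +2·10° lat → SW at lon 100°, lat -70°.
Square 5, 0: +5·2° lon, +0·1° lat → SW at lon 110°, lat -70°.
Subsquare k=10, h=7: +10·0.0833333° lon, +7·0.0416667° lat → SW at lon 110.833°, lat -69.7083°.
Extended square 3, 3: +3·0.00833333° lon, +3·0.00416667° lat → SW at lon 110.858°, lat -69.6958°.
Cell spans 0.00833333° lon × 0.00416667° lat.
west 110.85833, east 110.86667.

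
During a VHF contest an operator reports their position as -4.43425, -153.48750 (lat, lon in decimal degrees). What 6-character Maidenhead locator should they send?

Offset from 180°W / 90°S: lon 26.5125°, lat 85.5657°.
Field: lon ⌊26.5125/20⌋ = 1 → B; lat ⌊85.5657/10⌋ = 8 → I.
Square: lon ⌊6.5125/2⌋ = 3; lat ⌊5.5657/1⌋ = 5.
Subsquare: lon ⌊0.5125/0.0833333⌋ = 6 → g; lat ⌊0.5657/0.0416667⌋ = 13 → n.

BI35gn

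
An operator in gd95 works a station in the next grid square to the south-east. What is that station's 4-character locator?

HD04

Longitude square 9; +1 → 10, wraps to 0, carry into field.
Longitude field G = 6; +1 → 7 = H.
Latitude square 5; −1 → 4.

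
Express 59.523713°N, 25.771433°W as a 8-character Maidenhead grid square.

Shift to the Maidenhead origin (180°W, 90°S): lon 154.22857, lat 149.52371.
Field: lon ⌊154.22857/20⌋ = 7 → H; lat ⌊149.52371/10⌋ = 14 → O.
Square: lon ⌊14.22857/2⌋ = 7; lat ⌊9.52371/1⌋ = 9.
Subsquare: lon ⌊0.22857/0.0833333⌋ = 2 → c; lat ⌊0.52371/0.0416667⌋ = 12 → m.
Extended square: lon ⌊0.06190/0.00833333⌋ = 7; lat ⌊0.02371/0.00416667⌋ = 5.

HO79cm75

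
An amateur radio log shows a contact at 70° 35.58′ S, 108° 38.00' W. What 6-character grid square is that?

Offset from 180°W / 90°S: lon 71.3667°, lat 19.4070°.
Field: lon ⌊71.3667/20⌋ = 3 → D; lat ⌊19.4070/10⌋ = 1 → B.
Square: lon ⌊11.3667/2⌋ = 5; lat ⌊9.4070/1⌋ = 9.
Subsquare: lon ⌊1.3667/0.0833333⌋ = 16 → q; lat ⌊0.4070/0.0416667⌋ = 9 → j.

DB59qj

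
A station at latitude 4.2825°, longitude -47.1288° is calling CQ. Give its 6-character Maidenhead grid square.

GJ64kg

Shift to the Maidenhead origin (180°W, 90°S): lon 132.8712, lat 94.2825.
Field: 132.8712/20 → 6 → G, 94.2825/10 → 9 → J; chars GJ.
Square: 12.8712/2 → 6, 4.2825/1 → 4; chars 64.
Subsquare: 0.8712/0.0833333 → 10 → k, 0.2825/0.0416667 → 6 → g; chars kg.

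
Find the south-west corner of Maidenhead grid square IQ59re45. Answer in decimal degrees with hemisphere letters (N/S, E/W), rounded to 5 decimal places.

79.18750° N, 8.55000° W

Field I=8, Q=16: +8·20° lon, +16·10° lat → SW at lon -20°, lat 70°.
Square 5, 9: +5·2° lon, +9·1° lat → SW at lon -10°, lat 79°.
Subsquare r=17, e=4: +17·0.0833333° lon, +4·0.0416667° lat → SW at lon -8.58333°, lat 79.1667°.
Extended square 4, 5: +4·0.00833333° lon, +5·0.00416667° lat → SW at lon -8.55°, lat 79.1875°.
latitude 79.18750° N, longitude 8.55000° W.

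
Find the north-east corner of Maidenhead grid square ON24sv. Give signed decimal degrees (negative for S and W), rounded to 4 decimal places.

44.9167, 105.5833

Field O=14, N=13: +14·20° lon, +13·10° lat → SW at lon 100°, lat 40°.
Square 2, 4: +2·2° lon, +4·1° lat → SW at lon 104°, lat 44°.
Subsquare s=18, v=21: +18·0.0833333° lon, +21·0.0416667° lat → SW at lon 105.5°, lat 44.875°.
Cell spans 0.0833333° lon × 0.0416667° lat. NE corner is SW corner plus one full cell.
latitude 44.9167, longitude 105.5833.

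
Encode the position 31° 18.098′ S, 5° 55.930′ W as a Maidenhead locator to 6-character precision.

Offset from 180°W / 90°S: lon 174.0678°, lat 58.6984°.
Field: 174.0678/20 → 8 → I, 58.6984/10 → 5 → F; chars IF.
Square: 14.0678/2 → 7, 8.6984/1 → 8; chars 78.
Subsquare: 0.0678/0.0833333 → 0 → a, 0.6984/0.0416667 → 16 → q; chars aq.

IF78aq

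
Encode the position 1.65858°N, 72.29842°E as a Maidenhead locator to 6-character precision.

MJ61dp

Shift to the Maidenhead origin (180°W, 90°S): lon 252.2984, lat 91.6586.
Field: lon ⌊252.2984/20⌋ = 12 → M; lat ⌊91.6586/10⌋ = 9 → J.
Square: lon ⌊12.2984/2⌋ = 6; lat ⌊1.6586/1⌋ = 1.
Subsquare: lon ⌊0.2984/0.0833333⌋ = 3 → d; lat ⌊0.6586/0.0416667⌋ = 15 → p.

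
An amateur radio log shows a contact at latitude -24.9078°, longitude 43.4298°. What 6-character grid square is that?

LG15rc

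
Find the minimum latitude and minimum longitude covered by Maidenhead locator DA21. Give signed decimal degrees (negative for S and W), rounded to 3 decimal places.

Field D=3, A=0: +3·20° lon, +0·10° lat → SW at lon -120°, lat -90°.
Square 2, 1: +2·2° lon, +1·1° lat → SW at lon -116°, lat -89°.
latitude -89.000, longitude -116.000.

-89.000, -116.000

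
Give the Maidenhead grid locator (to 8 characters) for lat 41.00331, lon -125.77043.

CN71ca70

Add 180° to longitude and 90° to latitude: 54.22957, 131.00331.
Field: lon ⌊54.22957/20⌋ = 2 → C; lat ⌊131.00331/10⌋ = 13 → N.
Square: lon ⌊14.22957/2⌋ = 7; lat ⌊1.00331/1⌋ = 1.
Subsquare: lon ⌊0.22957/0.0833333⌋ = 2 → c; lat ⌊0.00331/0.0416667⌋ = 0 → a.
Extended square: lon ⌊0.06290/0.00833333⌋ = 7; lat ⌊0.00331/0.00416667⌋ = 0.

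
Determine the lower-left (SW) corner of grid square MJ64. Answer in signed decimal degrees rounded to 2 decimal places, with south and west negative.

4.00, 72.00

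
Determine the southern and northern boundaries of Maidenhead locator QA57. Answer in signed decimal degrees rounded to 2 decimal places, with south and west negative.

-83.00, -82.00

Field Q=16, A=0: +16·20° lon, +0·10° lat → SW at lon 140°, lat -90°.
Square 5, 7: +5·2° lon, +7·1° lat → SW at lon 150°, lat -83°.
Cell spans 2° lon × 1° lat.
south -83.00, north -82.00.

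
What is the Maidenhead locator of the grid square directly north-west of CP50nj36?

Longitude extended square 3; −1 → 2.
Latitude extended square 6; +1 → 7.

CP50nj27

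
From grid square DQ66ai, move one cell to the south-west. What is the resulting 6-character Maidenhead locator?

DQ56xh

Longitude subsquare a = 0; −1 → -1, wraps to 23 = x, carry into square.
Longitude square 6; −1 → 5.
Latitude subsquare i = 8; −1 → 7 = h.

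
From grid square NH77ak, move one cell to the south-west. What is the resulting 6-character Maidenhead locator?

NH67xj

Longitude subsquare a = 0; −1 → -1, wraps to 23 = x, carry into square.
Longitude square 7; −1 → 6.
Latitude subsquare k = 10; −1 → 9 = j.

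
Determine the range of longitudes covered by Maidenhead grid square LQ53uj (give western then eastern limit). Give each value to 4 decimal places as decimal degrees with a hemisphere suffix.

51.6667° E, 51.7500° E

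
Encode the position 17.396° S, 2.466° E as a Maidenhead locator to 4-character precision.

JH12

Offset from 180°W / 90°S: lon 182.47°, lat 72.60°.
Field: 182.47/20 → 9 → J, 72.60/10 → 7 → H; chars JH.
Square: 2.47/2 → 1, 2.60/1 → 2; chars 12.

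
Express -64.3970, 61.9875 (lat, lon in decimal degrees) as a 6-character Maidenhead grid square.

MC05xo

Shift to the Maidenhead origin (180°W, 90°S): lon 241.9875, lat 25.6030.
Field: lon ⌊241.9875/20⌋ = 12 → M; lat ⌊25.6030/10⌋ = 2 → C.
Square: lon ⌊1.9875/2⌋ = 0; lat ⌊5.6030/1⌋ = 5.
Subsquare: lon ⌊1.9875/0.0833333⌋ = 23 → x; lat ⌊0.6030/0.0416667⌋ = 14 → o.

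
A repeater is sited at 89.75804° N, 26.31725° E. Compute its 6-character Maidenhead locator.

KR39ds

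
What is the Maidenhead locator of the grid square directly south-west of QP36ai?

QP26xh

Longitude subsquare a = 0; −1 → -1, wraps to 23 = x, carry into square.
Longitude square 3; −1 → 2.
Latitude subsquare i = 8; −1 → 7 = h.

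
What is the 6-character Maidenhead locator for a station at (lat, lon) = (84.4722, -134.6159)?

Add 180° to longitude and 90° to latitude: 45.3841, 174.4722.
Field (20°×10°, letters A–R): lon ⌊45.3841/20⌋ = 2 → C; lat ⌊174.4722/10⌋ = 17 → R.
Square (2°×1°, digits 0–9): lon ⌊5.3841/2⌋ = 2; lat ⌊4.4722/1⌋ = 4.
Subsquare (5′×2.5′, letters a–x): lon ⌊1.3841/0.0833333⌋ = 16 → q; lat ⌊0.4722/0.0416667⌋ = 11 → l.

CR24ql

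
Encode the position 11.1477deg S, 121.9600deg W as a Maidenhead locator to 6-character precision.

CH98au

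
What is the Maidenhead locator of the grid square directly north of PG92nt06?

PG92nt07

Latitude extended square 6; +1 → 7.
The longitude characters are unchanged.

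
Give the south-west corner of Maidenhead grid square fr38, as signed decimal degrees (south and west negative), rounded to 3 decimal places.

88.000, -74.000

Field F=5, R=17: +5·20° lon, +17·10° lat → SW at lon -80°, lat 80°.
Square 3, 8: +3·2° lon, +8·1° lat → SW at lon -74°, lat 88°.
latitude 88.000, longitude -74.000.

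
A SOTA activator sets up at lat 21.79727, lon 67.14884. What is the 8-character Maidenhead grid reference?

ML31nt71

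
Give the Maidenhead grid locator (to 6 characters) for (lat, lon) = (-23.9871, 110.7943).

OG56ja

Shift to the Maidenhead origin (180°W, 90°S): lon 290.7943, lat 66.0129.
Field (20°×10°, letters A–R): 290.7943/20 → 14 → O, 66.0129/10 → 6 → G; chars OG.
Square (2°×1°, digits 0–9): 10.7943/2 → 5, 6.0129/1 → 6; chars 56.
Subsquare (5′×2.5′, letters a–x): 0.7943/0.0833333 → 9 → j, 0.0129/0.0416667 → 0 → a; chars ja.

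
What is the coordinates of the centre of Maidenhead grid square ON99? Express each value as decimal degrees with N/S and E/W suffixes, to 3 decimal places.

Field O=14, N=13: +14·20° lon, +13·10° lat → SW at lon 100°, lat 40°.
Square 9, 9: +9·2° lon, +9·1° lat → SW at lon 118°, lat 49°.
Cell spans 2° lon × 1° lat. Centre is SW corner plus half of each.
latitude 49.500° N, longitude 119.000° E.

49.500° N, 119.000° E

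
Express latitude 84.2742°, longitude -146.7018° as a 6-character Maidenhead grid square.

BR64pg

Shift to the Maidenhead origin (180°W, 90°S): lon 33.2982, lat 174.2742.
Field: 33.2982/20 → 1 → B, 174.2742/10 → 17 → R; chars BR.
Square: 13.2982/2 → 6, 4.2742/1 → 4; chars 64.
Subsquare: 1.2982/0.0833333 → 15 → p, 0.2742/0.0416667 → 6 → g; chars pg.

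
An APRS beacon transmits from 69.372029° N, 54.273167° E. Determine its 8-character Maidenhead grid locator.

Shift to the Maidenhead origin (180°W, 90°S): lon 234.27317, lat 159.37203.
Field: lon ⌊234.27317/20⌋ = 11 → L; lat ⌊159.37203/10⌋ = 15 → P.
Square: lon ⌊14.27317/2⌋ = 7; lat ⌊9.37203/1⌋ = 9.
Subsquare: lon ⌊0.27317/0.0833333⌋ = 3 → d; lat ⌊0.37203/0.0416667⌋ = 8 → i.
Extended square: lon ⌊0.02317/0.00833333⌋ = 2; lat ⌊0.03870/0.00416667⌋ = 9.

LP79di29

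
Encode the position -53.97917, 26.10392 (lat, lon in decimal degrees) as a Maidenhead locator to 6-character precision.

KD36ba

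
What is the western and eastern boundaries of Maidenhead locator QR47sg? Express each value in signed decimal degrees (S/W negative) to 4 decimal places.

Field Q=16, R=17: +16·20° lon, +17·10° lat → SW at lon 140°, lat 80°.
Square 4, 7: +4·2° lon, +7·1° lat → SW at lon 148°, lat 87°.
Subsquare s=18, g=6: +18·0.0833333° lon, +6·0.0416667° lat → SW at lon 149.5°, lat 87.25°.
Cell spans 0.0833333° lon × 0.0416667° lat.
west 149.5000, east 149.5833.

149.5000, 149.5833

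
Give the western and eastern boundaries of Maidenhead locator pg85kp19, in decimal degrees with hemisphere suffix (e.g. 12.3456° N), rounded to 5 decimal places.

136.84167° E, 136.85000° E

Field P=15, G=6: +15·20° lon, +6·10° lat → SW at lon 120°, lat -30°.
Square 8, 5: +8·2° lon, +5·1° lat → SW at lon 136°, lat -25°.
Subsquare k=10, p=15: +10·0.0833333° lon, +15·0.0416667° lat → SW at lon 136.833°, lat -24.375°.
Extended square 1, 9: +1·0.00833333° lon, +9·0.00416667° lat → SW at lon 136.842°, lat -24.3375°.
Cell spans 0.00833333° lon × 0.00416667° lat.
west 136.84167° E, east 136.85000° E.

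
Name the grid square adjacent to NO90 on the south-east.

Longitude square 9; +1 → 10, wraps to 0, carry into field.
Longitude field N = 13; +1 → 14 = O.
Latitude square 0; −1 → -1, wraps to 9, carry into field.
Latitude field O = 14; −1 → 13 = N.

ON09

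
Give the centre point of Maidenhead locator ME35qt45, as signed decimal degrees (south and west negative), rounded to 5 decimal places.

-44.18542, 67.37083

Field M=12, E=4: +12·20° lon, +4·10° lat → SW at lon 60°, lat -50°.
Square 3, 5: +3·2° lon, +5·1° lat → SW at lon 66°, lat -45°.
Subsquare q=16, t=19: +16·0.0833333° lon, +19·0.0416667° lat → SW at lon 67.3333°, lat -44.2083°.
Extended square 4, 5: +4·0.00833333° lon, +5·0.00416667° lat → SW at lon 67.3667°, lat -44.1875°.
Cell spans 0.00833333° lon × 0.00416667° lat. Centre is SW corner plus half of each.
latitude -44.18542, longitude 67.37083.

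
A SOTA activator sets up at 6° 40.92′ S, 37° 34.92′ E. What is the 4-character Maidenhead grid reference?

Offset from 180°W / 90°S: lon 217.58°, lat 83.32°.
Field: lon ⌊217.58/20⌋ = 10 → K; lat ⌊83.32/10⌋ = 8 → I.
Square: lon ⌊17.58/2⌋ = 8; lat ⌊3.32/1⌋ = 3.

KI83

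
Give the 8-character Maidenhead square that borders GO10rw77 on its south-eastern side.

GO10rw86

Longitude extended square 7; +1 → 8.
Latitude extended square 7; −1 → 6.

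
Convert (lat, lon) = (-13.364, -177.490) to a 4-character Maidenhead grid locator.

Add 180° to longitude and 90° to latitude: 2.51, 76.64.
Field: lon ⌊2.51/20⌋ = 0 → A; lat ⌊76.64/10⌋ = 7 → H.
Square: lon ⌊2.51/2⌋ = 1; lat ⌊6.64/1⌋ = 6.

AH16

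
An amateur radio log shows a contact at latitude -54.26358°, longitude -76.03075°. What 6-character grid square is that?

Shift to the Maidenhead origin (180°W, 90°S): lon 103.9693, lat 35.7364.
Field: 103.9693/20 → 5 → F, 35.7364/10 → 3 → D; chars FD.
Square: 3.9693/2 → 1, 5.7364/1 → 5; chars 15.
Subsquare: 1.9693/0.0833333 → 23 → x, 0.7364/0.0416667 → 17 → r; chars xr.

FD15xr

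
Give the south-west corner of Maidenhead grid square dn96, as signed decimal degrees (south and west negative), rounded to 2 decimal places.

Field D=3, N=13: +3·20° lon, +13·10° lat → SW at lon -120°, lat 40°.
Square 9, 6: +9·2° lon, +6·1° lat → SW at lon -102°, lat 46°.
latitude 46.00, longitude -102.00.

46.00, -102.00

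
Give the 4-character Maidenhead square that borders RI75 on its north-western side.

Longitude square 7; −1 → 6.
Latitude square 5; +1 → 6.

RI66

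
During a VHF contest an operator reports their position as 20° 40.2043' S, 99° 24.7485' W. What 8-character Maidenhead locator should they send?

EG09hh09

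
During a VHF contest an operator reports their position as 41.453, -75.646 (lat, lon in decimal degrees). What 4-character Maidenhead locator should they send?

Offset from 180°W / 90°S: lon 104.35°, lat 131.45°.
Field (20°×10°, letters A–R): lon ⌊104.35/20⌋ = 5 → F; lat ⌊131.45/10⌋ = 13 → N.
Square (2°×1°, digits 0–9): lon ⌊4.35/2⌋ = 2; lat ⌊1.45/1⌋ = 1.

FN21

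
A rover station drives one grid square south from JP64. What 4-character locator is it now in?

Latitude square 4; −1 → 3.
The longitude characters are unchanged.

JP63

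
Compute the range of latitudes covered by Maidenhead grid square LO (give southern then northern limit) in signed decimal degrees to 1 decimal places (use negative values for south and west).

50.0, 60.0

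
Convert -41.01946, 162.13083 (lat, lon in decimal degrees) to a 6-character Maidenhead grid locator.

Add 180° to longitude and 90° to latitude: 342.1308, 48.9805.
Field (20°×10°, letters A–R): lon ⌊342.1308/20⌋ = 17 → R; lat ⌊48.9805/10⌋ = 4 → E.
Square (2°×1°, digits 0–9): lon ⌊2.1308/2⌋ = 1; lat ⌊8.9805/1⌋ = 8.
Subsquare (5′×2.5′, letters a–x): lon ⌊0.1308/0.0833333⌋ = 1 → b; lat ⌊0.9805/0.0416667⌋ = 23 → x.

RE18bx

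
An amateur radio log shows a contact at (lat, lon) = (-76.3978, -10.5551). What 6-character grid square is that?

IB43ro

Offset from 180°W / 90°S: lon 169.4449°, lat 13.6022°.
Field (20°×10°, letters A–R): lon ⌊169.4449/20⌋ = 8 → I; lat ⌊13.6022/10⌋ = 1 → B.
Square (2°×1°, digits 0–9): lon ⌊9.4449/2⌋ = 4; lat ⌊3.6022/1⌋ = 3.
Subsquare (5′×2.5′, letters a–x): lon ⌊1.4449/0.0833333⌋ = 17 → r; lat ⌊0.6022/0.0416667⌋ = 14 → o.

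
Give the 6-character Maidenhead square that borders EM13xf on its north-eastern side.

EM23ag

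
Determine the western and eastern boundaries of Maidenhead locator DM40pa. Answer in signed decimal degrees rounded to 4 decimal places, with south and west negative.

-110.7500, -110.6667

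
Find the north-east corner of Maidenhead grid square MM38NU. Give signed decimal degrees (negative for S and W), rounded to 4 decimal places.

38.8750, 67.1667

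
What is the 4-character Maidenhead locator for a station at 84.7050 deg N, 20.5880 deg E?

KR04

Offset from 180°W / 90°S: lon 200.59°, lat 174.70°.
Field (20°×10°, letters A–R): lon ⌊200.59/20⌋ = 10 → K; lat ⌊174.70/10⌋ = 17 → R.
Square (2°×1°, digits 0–9): lon ⌊0.59/2⌋ = 0; lat ⌊4.70/1⌋ = 4.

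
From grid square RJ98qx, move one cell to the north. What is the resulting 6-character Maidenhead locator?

Latitude subsquare x = 23; +1 → 24, wraps to 0 = a, carry into square.
Latitude square 8; +1 → 9.
The longitude characters are unchanged.

RJ99qa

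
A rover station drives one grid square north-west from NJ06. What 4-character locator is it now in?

Longitude square 0; −1 → -1, wraps to 9, carry into field.
Longitude field N = 13; −1 → 12 = M.
Latitude square 6; +1 → 7.

MJ97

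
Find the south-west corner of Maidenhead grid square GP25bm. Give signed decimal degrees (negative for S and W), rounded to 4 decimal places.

Field G=6, P=15: +6·20° lon, +15·10° lat → SW at lon -60°, lat 60°.
Square 2, 5: +2·2° lon, +5·1° lat → SW at lon -56°, lat 65°.
Subsquare b=1, m=12: +1·0.0833333° lon, +12·0.0416667° lat → SW at lon -55.9167°, lat 65.5°.
latitude 65.5000, longitude -55.9167.

65.5000, -55.9167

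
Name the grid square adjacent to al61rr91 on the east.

Longitude extended square 9; +1 → 10, wraps to 0, carry into subsquare.
Longitude subsquare r = 17; +1 → 18 = s.
The latitude characters are unchanged.

AL61sr01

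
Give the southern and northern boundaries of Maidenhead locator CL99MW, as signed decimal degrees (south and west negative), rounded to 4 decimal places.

Field C=2, L=11: +2·20° lon, +11·10° lat → SW at lon -140°, lat 20°.
Square 9, 9: +9·2° lon, +9·1° lat → SW at lon -122°, lat 29°.
Subsquare m=12, w=22: +12·0.0833333° lon, +22·0.0416667° lat → SW at lon -121°, lat 29.9167°.
Cell spans 0.0833333° lon × 0.0416667° lat.
south 29.9167, north 29.9583.

29.9167, 29.9583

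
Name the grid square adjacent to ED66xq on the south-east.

ED76ap

Longitude subsquare x = 23; +1 → 24, wraps to 0 = a, carry into square.
Longitude square 6; +1 → 7.
Latitude subsquare q = 16; −1 → 15 = p.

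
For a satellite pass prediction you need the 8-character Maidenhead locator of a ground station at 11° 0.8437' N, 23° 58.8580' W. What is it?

Shift to the Maidenhead origin (180°W, 90°S): lon 156.01903, lat 101.01406.
Field (20°×10°, letters A–R): lon ⌊156.01903/20⌋ = 7 → H; lat ⌊101.01406/10⌋ = 10 → K.
Square (2°×1°, digits 0–9): lon ⌊16.01903/2⌋ = 8; lat ⌊1.01406/1⌋ = 1.
Subsquare (5′×2.5′, letters a–x): lon ⌊0.01903/0.0833333⌋ = 0 → a; lat ⌊0.01406/0.0416667⌋ = 0 → a.
Extended square (30″×15″, digits 0–9): lon ⌊0.01903/0.00833333⌋ = 2; lat ⌊0.01406/0.00416667⌋ = 3.

HK81aa23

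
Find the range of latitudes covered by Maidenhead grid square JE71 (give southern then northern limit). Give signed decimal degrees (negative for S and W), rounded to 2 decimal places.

-49.00, -48.00

Field J=9, E=4: +9·20° lon, +4·10° lat → SW at lon 0°, lat -50°.
Square 7, 1: +7·2° lon, +1·1° lat → SW at lon 14°, lat -49°.
Cell spans 2° lon × 1° lat.
south -49.00, north -48.00.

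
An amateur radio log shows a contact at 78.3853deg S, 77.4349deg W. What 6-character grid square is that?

FB11go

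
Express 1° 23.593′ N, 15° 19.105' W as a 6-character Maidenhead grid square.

IJ21ij

Shift to the Maidenhead origin (180°W, 90°S): lon 164.6816, lat 91.3932.
Field (20°×10°, letters A–R): lon ⌊164.6816/20⌋ = 8 → I; lat ⌊91.3932/10⌋ = 9 → J.
Square (2°×1°, digits 0–9): lon ⌊4.6816/2⌋ = 2; lat ⌊1.3932/1⌋ = 1.
Subsquare (5′×2.5′, letters a–x): lon ⌊0.6816/0.0833333⌋ = 8 → i; lat ⌊0.3932/0.0416667⌋ = 9 → j.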